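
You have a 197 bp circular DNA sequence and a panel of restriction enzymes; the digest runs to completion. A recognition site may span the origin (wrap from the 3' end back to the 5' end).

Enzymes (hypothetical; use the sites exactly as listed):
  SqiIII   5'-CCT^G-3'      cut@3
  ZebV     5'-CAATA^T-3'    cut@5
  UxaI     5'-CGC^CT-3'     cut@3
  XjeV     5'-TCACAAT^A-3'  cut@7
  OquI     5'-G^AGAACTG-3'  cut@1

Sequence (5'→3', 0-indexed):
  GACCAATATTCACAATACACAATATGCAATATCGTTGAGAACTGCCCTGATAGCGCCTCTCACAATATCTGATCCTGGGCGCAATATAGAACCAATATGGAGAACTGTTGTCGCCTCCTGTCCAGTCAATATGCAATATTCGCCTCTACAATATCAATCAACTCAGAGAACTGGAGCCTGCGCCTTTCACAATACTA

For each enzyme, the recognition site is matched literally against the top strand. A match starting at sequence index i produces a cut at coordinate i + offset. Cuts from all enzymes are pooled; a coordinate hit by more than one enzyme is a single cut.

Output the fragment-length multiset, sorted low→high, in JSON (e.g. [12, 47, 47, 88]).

[1,3,4,5,5,6,7,7,8,8,8,9,10,10,10,10,11,11,12,12,13,13,14]

Scan for sites:
  SqiIII (CCTG, off=3): starts [45, 73, 116, 176] → cuts [48, 76, 119, 179]
  ZebV (CAATAT, off=5): starts [3, 19, 26, 62, 81, 92, 126, 133, 148] → cuts [8, 24, 31, 67, 86, 97, 131, 138, 153]
  UxaI (CGCCT, off=3): starts [53, 111, 140, 180] → cuts [56, 114, 143, 183]
  XjeV (TCACAATA, off=7): starts [9, 59, 186] → cuts [16, 66, 193]
  OquI (GAGAACTG, off=1): starts [36, 99, 165] → cuts [37, 100, 166]

Pooled cuts: [8, 16, 24, 31, 37, 48, 56, 66, 67, 76, 86, 97, 100, 114, 119, 131, 138, 143, 153, 166, 179, 183, 193]

Fragments:
  8→16: 8 bp
  16→24: 8 bp
  24→31: 7 bp
  31→37: 6 bp
  37→48: 11 bp
  48→56: 8 bp
  56→66: 10 bp
  66→67: 1 bp
  67→76: 9 bp
  76→86: 10 bp
  86→97: 11 bp
  97→100: 3 bp
  100→114: 14 bp
  114→119: 5 bp
  119→131: 12 bp
  131→138: 7 bp
  138→143: 5 bp
  143→153: 10 bp
  153→166: 13 bp
  166→179: 13 bp
  179→183: 4 bp
  183→193: 10 bp
  193→8 (wrap): 197-193+8 = 12 bp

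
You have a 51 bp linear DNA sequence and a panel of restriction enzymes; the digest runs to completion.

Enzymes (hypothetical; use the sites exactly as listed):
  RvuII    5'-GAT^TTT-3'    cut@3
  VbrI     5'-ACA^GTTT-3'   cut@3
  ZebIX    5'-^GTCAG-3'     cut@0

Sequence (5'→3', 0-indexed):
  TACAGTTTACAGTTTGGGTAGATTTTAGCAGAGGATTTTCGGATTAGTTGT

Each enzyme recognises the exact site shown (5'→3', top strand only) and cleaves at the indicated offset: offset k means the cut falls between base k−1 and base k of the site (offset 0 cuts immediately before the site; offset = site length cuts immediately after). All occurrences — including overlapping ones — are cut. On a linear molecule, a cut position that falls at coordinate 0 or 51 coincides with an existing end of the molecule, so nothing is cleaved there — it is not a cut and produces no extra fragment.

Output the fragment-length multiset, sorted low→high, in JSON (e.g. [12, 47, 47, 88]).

Site scan:
  RvuII (GATTTT, off=3): starts [20, 33] → cuts [23, 36]
  VbrI (ACAGTTT, off=3): starts [1, 8] → cuts [4, 11]
  ZebIX (GTCAG, off=0): no sites

Pooled cuts: [4, 11, 23, 36]

Fragment lengths:
  [0,4): 4 bp
  [4,11): 7 bp
  [11,23): 12 bp
  [23,36): 13 bp
  [36,51): 15 bp

[4,7,12,13,15]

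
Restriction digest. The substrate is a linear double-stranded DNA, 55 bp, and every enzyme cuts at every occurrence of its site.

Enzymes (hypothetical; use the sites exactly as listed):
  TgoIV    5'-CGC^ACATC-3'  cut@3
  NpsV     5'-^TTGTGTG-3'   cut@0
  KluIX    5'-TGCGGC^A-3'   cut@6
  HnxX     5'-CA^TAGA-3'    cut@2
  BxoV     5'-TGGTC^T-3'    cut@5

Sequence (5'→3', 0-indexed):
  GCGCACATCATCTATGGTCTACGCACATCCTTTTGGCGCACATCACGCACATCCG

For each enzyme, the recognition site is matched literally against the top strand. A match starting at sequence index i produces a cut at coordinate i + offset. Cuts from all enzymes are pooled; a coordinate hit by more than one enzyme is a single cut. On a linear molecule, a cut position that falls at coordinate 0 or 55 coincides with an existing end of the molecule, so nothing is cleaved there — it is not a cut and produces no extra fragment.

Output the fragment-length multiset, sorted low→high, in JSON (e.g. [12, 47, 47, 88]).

[4,5,7,9,15,15]

Site scan:
  TgoIV CGCACATC/3: at [1, 21, 36, 45] ⇒ [4, 24, 39, 48]
  NpsV (TTGTGTG, off=0): no sites
  KluIX (TGCGGCA, off=6): no sites
  HnxX (CATAGA, off=2): no sites
  BxoV TGGTCT/5: at [14] ⇒ [19]

All cut coordinates (distinct, sorted): [4, 19, 24, 39, 48]

Fragments:
  [0,4): 4 bp
  [4,19): 15 bp
  [19,24): 5 bp
  [24,39): 15 bp
  [39,48): 9 bp
  [48,55): 7 bp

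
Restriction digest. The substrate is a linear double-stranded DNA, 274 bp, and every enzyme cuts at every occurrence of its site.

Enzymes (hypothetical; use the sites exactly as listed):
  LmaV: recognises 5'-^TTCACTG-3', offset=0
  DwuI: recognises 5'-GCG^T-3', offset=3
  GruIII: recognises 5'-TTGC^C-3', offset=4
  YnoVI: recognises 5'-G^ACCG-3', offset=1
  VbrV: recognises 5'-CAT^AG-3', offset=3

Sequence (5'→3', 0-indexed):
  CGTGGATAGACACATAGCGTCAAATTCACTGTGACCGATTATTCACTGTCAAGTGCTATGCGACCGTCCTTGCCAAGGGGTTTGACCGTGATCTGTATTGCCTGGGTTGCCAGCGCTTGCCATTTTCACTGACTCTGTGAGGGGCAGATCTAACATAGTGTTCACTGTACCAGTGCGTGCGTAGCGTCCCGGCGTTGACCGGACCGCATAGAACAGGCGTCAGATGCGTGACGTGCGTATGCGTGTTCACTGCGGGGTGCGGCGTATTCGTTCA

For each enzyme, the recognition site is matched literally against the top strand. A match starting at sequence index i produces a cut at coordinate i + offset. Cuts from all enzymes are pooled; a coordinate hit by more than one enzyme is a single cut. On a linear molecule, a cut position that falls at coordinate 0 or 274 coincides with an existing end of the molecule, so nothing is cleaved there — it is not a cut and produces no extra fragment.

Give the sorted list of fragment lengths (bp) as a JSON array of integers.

[2,3,4,4,4,4,5,5,5,6,7,8,8,9,9,9,9,10,10,10,11,11,15,17,17,19,21,32]

Site scan:
  LmaV TTCACTG/0: at [24, 41, 124, 160, 245] ⇒ [24, 41, 124, 160, 245]
  DwuI GCGT/3: at [16, 174, 178, 183, 191, 216, 225, 234, 240, 261] ⇒ [19, 177, 181, 186, 194, 219, 228, 237, 243, 264]
  GruIII TTGCC/4: at [69, 97, 106, 116] ⇒ [73, 101, 110, 120]
  YnoVI GACCG/1: at [32, 61, 83, 196, 201] ⇒ [33, 62, 84, 197, 202]
  VbrV CATAG/3: at [12, 153, 206] ⇒ [15, 156, 209]

All cut coordinates (distinct, sorted): [15, 19, 24, 33, 41, 62, 73, 84, 101, 110, 120, 124, 156, 160, 177, 181, 186, 194, 197, 202, 209, 219, 228, 237, 243, 245, 264]

Fragment lengths:
  [0,15): 15 bp
  [15,19): 4 bp
  [19,24): 5 bp
  [24,33): 9 bp
  [33,41): 8 bp
  [41,62): 21 bp
  [62,73): 11 bp
  [73,84): 11 bp
  [84,101): 17 bp
  [101,110): 9 bp
  [110,120): 10 bp
  [120,124): 4 bp
  [124,156): 32 bp
  [156,160): 4 bp
  [160,177): 17 bp
  [177,181): 4 bp
  [181,186): 5 bp
  [186,194): 8 bp
  [194,197): 3 bp
  [197,202): 5 bp
  [202,209): 7 bp
  [209,219): 10 bp
  [219,228): 9 bp
  [228,237): 9 bp
  [237,243): 6 bp
  [243,245): 2 bp
  [245,264): 19 bp
  [264,274): 10 bp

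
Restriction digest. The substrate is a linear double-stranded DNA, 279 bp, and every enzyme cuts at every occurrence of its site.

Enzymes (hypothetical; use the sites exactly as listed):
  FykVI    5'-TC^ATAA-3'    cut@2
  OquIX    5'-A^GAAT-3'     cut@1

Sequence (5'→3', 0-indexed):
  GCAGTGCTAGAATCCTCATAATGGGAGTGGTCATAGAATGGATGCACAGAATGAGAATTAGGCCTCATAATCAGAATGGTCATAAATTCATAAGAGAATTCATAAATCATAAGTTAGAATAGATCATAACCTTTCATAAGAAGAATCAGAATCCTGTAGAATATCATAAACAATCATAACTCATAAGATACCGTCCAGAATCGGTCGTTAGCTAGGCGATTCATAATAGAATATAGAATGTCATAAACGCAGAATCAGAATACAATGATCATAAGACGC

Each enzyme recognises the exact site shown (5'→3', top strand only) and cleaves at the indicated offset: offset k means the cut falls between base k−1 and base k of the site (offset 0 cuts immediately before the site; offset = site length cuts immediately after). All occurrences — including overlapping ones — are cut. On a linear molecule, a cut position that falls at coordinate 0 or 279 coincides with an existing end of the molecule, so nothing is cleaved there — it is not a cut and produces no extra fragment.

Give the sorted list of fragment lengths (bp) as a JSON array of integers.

[6,6,6,6,6,6,7,7,7,7,7,7,7,8,8,8,8,9,9,9,9,10,10,10,12,13,13,15,18,25]

Per-enzyme occurrences:
  FykVI TCATAA/2: at [15, 64, 79, 87, 99, 106, 123, 133, 163, 173, 180, 220, 240, 268] ⇒ [17, 66, 81, 89, 101, 108, 125, 135, 165, 175, 182, 222, 242, 270]
  OquIX AGAAT/1: at [8, 34, 47, 53, 72, 94, 115, 141, 147, 157, 196, 227, 234, 250, 256] ⇒ [9, 35, 48, 54, 73, 95, 116, 142, 148, 158, 197, 228, 235, 251, 257]

Pooled cuts: [9, 17, 35, 48, 54, 66, 73, 81, 89, 95, 101, 108, 116, 125, 135, 142, 148, 158, 165, 175, 182, 197, 222, 228, 235, 242, 251, 257, 270]

Fragments:
  [0,9): 9 bp
  [9,17): 8 bp
  [17,35): 18 bp
  [35,48): 13 bp
  [48,54): 6 bp
  [54,66): 12 bp
  [66,73): 7 bp
  [73,81): 8 bp
  [81,89): 8 bp
  [89,95): 6 bp
  [95,101): 6 bp
  [101,108): 7 bp
  [108,116): 8 bp
  [116,125): 9 bp
  [125,135): 10 bp
  [135,142): 7 bp
  [142,148): 6 bp
  [148,158): 10 bp
  [158,165): 7 bp
  [165,175): 10 bp
  [175,182): 7 bp
  [182,197): 15 bp
  [197,222): 25 bp
  [222,228): 6 bp
  [228,235): 7 bp
  [235,242): 7 bp
  [242,251): 9 bp
  [251,257): 6 bp
  [257,270): 13 bp
  [270,279): 9 bp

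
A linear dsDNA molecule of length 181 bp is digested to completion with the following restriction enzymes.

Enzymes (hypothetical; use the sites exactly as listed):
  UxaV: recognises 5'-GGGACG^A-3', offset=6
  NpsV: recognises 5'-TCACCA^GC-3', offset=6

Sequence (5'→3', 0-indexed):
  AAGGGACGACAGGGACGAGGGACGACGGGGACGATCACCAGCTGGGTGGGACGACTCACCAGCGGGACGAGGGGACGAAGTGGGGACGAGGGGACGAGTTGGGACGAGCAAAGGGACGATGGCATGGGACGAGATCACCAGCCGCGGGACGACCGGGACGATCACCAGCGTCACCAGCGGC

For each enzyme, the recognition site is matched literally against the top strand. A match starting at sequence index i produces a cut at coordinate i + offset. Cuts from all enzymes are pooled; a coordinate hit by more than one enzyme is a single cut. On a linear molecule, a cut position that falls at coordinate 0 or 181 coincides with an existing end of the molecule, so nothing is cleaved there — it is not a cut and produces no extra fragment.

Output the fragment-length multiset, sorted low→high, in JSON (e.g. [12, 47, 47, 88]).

Scan for sites:
  UxaV (GGGACGA, off=6): starts [2, 11, 18, 27, 47, 63, 71, 82, 90, 100, 112, 125, 145, 154] → cuts [8, 17, 24, 33, 53, 69, 77, 88, 96, 106, 118, 131, 151, 160]
  NpsV (TCACCAGC, off=6): starts [34, 55, 134, 161, 170] → cuts [40, 61, 140, 167, 176]

Pooled cuts: [8, 17, 24, 33, 40, 53, 61, 69, 77, 88, 96, 106, 118, 131, 140, 151, 160, 167, 176]

Fragments:
  [0,8): 8 bp
  [8,17): 9 bp
  [17,24): 7 bp
  [24,33): 9 bp
  [33,40): 7 bp
  [40,53): 13 bp
  [53,61): 8 bp
  [61,69): 8 bp
  [69,77): 8 bp
  [77,88): 11 bp
  [88,96): 8 bp
  [96,106): 10 bp
  [106,118): 12 bp
  [118,131): 13 bp
  [131,140): 9 bp
  [140,151): 11 bp
  [151,160): 9 bp
  [160,167): 7 bp
  [167,176): 9 bp
  [176,181): 5 bp

[5,7,7,7,8,8,8,8,8,9,9,9,9,9,10,11,11,12,13,13]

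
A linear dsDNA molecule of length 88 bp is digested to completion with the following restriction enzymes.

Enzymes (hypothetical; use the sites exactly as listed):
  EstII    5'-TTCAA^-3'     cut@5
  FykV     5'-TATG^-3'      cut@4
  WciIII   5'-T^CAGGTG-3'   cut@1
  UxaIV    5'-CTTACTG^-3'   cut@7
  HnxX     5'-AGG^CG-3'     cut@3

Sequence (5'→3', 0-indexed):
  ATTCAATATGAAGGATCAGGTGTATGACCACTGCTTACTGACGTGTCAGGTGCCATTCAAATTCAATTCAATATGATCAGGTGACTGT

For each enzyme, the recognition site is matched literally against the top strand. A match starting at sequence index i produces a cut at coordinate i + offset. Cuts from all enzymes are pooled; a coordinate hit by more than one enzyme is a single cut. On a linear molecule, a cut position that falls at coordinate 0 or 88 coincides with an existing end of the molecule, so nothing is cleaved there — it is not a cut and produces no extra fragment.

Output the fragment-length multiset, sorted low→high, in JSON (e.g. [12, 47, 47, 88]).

[2,4,4,5,6,6,6,6,10,11,14,14]

Scan for sites:
  EstII (TTCAA, off=5): starts [1, 55, 61, 66] → cuts [6, 60, 66, 71]
  FykV (TATG, off=4): starts [6, 22, 71] → cuts [10, 26, 75]
  WciIII (TCAGGTG, off=1): starts [15, 45, 76] → cuts [16, 46, 77]
  UxaIV (CTTACTG, off=7): starts [33] → cuts [40]
  HnxX (AGGCG, off=3): no sites

All cut coordinates (distinct, sorted): [6, 10, 16, 26, 40, 46, 60, 66, 71, 75, 77]

Fragments:
  [0,6): 6 bp
  [6,10): 4 bp
  [10,16): 6 bp
  [16,26): 10 bp
  [26,40): 14 bp
  [40,46): 6 bp
  [46,60): 14 bp
  [60,66): 6 bp
  [66,71): 5 bp
  [71,75): 4 bp
  [75,77): 2 bp
  [77,88): 11 bp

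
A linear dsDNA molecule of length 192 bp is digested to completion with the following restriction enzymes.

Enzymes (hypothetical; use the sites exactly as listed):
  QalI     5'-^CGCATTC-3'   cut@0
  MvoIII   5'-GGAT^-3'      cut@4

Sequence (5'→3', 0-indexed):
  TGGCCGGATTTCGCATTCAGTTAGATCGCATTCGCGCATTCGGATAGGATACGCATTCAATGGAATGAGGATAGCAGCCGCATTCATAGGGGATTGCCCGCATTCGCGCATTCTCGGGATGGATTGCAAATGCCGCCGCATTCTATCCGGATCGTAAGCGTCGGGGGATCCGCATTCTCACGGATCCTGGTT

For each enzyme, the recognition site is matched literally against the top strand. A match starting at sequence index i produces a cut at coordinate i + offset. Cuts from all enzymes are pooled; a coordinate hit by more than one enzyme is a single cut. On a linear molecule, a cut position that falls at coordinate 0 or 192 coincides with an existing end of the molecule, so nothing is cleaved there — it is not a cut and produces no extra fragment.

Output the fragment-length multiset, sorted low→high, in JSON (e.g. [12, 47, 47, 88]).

Site scan:
  QalI (CGCATTC, off=0): starts [11, 26, 34, 51, 78, 98, 106, 136, 170] → cuts [11, 26, 34, 51, 78, 98, 106, 136, 170]
  MvoIII (GGAT, off=4): starts [5, 41, 46, 68, 90, 116, 120, 148, 165, 181] → cuts [9, 45, 50, 72, 94, 120, 124, 152, 169, 185]

All cut coordinates (distinct, sorted): [9, 11, 26, 34, 45, 50, 51, 72, 78, 94, 98, 106, 120, 124, 136, 152, 169, 170, 185]

Fragments:
  [0,9): 9 bp
  [9,11): 2 bp
  [11,26): 15 bp
  [26,34): 8 bp
  [34,45): 11 bp
  [45,50): 5 bp
  [50,51): 1 bp
  [51,72): 21 bp
  [72,78): 6 bp
  [78,94): 16 bp
  [94,98): 4 bp
  [98,106): 8 bp
  [106,120): 14 bp
  [120,124): 4 bp
  [124,136): 12 bp
  [136,152): 16 bp
  [152,169): 17 bp
  [169,170): 1 bp
  [170,185): 15 bp
  [185,192): 7 bp

[1,1,2,4,4,5,6,7,8,8,9,11,12,14,15,15,16,16,17,21]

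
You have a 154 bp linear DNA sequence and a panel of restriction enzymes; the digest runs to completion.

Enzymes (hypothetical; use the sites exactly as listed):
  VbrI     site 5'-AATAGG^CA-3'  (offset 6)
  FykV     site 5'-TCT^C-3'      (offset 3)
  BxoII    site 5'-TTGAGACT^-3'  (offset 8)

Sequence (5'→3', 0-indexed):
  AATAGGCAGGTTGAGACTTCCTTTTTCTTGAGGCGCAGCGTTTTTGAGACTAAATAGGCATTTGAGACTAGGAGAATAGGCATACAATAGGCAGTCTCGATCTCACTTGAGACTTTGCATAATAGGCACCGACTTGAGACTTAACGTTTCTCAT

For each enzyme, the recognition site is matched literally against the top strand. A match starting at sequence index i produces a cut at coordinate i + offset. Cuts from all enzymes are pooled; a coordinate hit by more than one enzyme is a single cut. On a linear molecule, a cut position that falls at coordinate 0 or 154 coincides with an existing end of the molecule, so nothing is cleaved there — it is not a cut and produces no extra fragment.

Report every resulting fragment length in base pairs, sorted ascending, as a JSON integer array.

[3,6,6,6,7,10,11,11,11,11,12,12,15,33]

Scan for sites:
  VbrI (AATAGGCA, off=6): starts [0, 52, 74, 85, 120] → cuts [6, 58, 80, 91, 126]
  FykV (TCTC, off=3): starts [94, 100, 148] → cuts [97, 103, 151]
  BxoII (TTGAGACT, off=8): starts [10, 43, 61, 106, 133] → cuts [18, 51, 69, 114, 141]

All cut coordinates (distinct, sorted): [6, 18, 51, 58, 69, 80, 91, 97, 103, 114, 126, 141, 151]

Fragment lengths:
  [0,6): 6 bp
  [6,18): 12 bp
  [18,51): 33 bp
  [51,58): 7 bp
  [58,69): 11 bp
  [69,80): 11 bp
  [80,91): 11 bp
  [91,97): 6 bp
  [97,103): 6 bp
  [103,114): 11 bp
  [114,126): 12 bp
  [126,141): 15 bp
  [141,151): 10 bp
  [151,154): 3 bp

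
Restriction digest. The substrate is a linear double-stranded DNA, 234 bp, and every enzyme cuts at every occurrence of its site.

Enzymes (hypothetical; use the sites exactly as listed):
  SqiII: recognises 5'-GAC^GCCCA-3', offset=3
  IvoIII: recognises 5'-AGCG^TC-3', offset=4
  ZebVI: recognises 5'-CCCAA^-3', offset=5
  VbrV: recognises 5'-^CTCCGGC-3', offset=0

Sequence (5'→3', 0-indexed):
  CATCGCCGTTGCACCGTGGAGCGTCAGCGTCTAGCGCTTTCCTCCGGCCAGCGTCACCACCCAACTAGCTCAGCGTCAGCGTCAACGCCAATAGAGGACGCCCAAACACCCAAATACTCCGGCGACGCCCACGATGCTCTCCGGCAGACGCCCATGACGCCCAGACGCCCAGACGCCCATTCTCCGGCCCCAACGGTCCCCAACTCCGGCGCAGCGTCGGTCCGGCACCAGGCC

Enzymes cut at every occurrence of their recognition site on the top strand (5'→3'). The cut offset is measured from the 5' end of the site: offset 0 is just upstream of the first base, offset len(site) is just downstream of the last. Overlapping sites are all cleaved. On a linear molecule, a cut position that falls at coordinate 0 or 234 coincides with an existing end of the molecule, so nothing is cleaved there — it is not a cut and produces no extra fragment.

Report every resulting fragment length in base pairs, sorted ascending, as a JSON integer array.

Per-enzyme occurrences:
  SqiII GACGCCCA/3: at [96, 123, 146, 155, 163, 171] ⇒ [99, 126, 149, 158, 166, 174]
  IvoIII AGCGTC/4: at [19, 25, 49, 71, 77, 212] ⇒ [23, 29, 53, 75, 81, 216]
  ZebVI CCCAA/5: at [59, 100, 108, 188, 198] ⇒ [64, 105, 113, 193, 203]
  VbrV CTCCGGC/0: at [41, 116, 138, 181, 203] ⇒ [41, 116, 138, 181, 203]

All cut coordinates (distinct, sorted): [23, 29, 41, 53, 64, 75, 81, 99, 105, 113, 116, 126, 138, 149, 158, 166, 174, 181, 193, 203, 216]

Fragments:
  [0,23): 23 bp
  [23,29): 6 bp
  [29,41): 12 bp
  [41,53): 12 bp
  [53,64): 11 bp
  [64,75): 11 bp
  [75,81): 6 bp
  [81,99): 18 bp
  [99,105): 6 bp
  [105,113): 8 bp
  [113,116): 3 bp
  [116,126): 10 bp
  [126,138): 12 bp
  [138,149): 11 bp
  [149,158): 9 bp
  [158,166): 8 bp
  [166,174): 8 bp
  [174,181): 7 bp
  [181,193): 12 bp
  [193,203): 10 bp
  [203,216): 13 bp
  [216,234): 18 bp

[3,6,6,6,7,8,8,8,9,10,10,11,11,11,12,12,12,12,13,18,18,23]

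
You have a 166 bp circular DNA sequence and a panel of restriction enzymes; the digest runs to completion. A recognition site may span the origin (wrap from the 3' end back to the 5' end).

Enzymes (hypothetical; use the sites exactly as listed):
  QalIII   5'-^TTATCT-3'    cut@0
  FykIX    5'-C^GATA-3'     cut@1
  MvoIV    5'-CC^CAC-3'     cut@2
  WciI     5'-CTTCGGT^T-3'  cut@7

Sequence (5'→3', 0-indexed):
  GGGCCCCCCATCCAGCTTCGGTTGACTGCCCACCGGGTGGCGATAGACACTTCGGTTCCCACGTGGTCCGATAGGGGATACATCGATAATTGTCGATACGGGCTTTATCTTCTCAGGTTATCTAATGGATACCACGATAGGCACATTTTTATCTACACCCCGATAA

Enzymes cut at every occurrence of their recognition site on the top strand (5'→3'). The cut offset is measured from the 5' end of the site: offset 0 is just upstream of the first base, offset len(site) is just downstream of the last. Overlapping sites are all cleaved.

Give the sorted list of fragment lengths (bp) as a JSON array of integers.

[3,8,10,10,10,11,13,13,13,15,15,18,27]

Per-enzyme occurrences:
  QalIII (TTATCT, off=0): starts [104, 117, 148] → cuts [104, 117, 148]
  FykIX (CGATA, off=1): starts [40, 68, 83, 93, 134, 160] → cuts [41, 69, 84, 94, 135, 161]
  MvoIV (CCCAC, off=2): starts [28, 57] → cuts [30, 59]
  WciI (CTTCGGTT, off=7): starts [15, 49] → cuts [22, 56]

Pooled cuts: [22, 30, 41, 56, 59, 69, 84, 94, 104, 117, 135, 148, 161]

Fragments:
  22→30: 8 bp
  30→41: 11 bp
  41→56: 15 bp
  56→59: 3 bp
  59→69: 10 bp
  69→84: 15 bp
  84→94: 10 bp
  94→104: 10 bp
  104→117: 13 bp
  117→135: 18 bp
  135→148: 13 bp
  148→161: 13 bp
  161→22 (wrap): 166-161+22 = 27 bp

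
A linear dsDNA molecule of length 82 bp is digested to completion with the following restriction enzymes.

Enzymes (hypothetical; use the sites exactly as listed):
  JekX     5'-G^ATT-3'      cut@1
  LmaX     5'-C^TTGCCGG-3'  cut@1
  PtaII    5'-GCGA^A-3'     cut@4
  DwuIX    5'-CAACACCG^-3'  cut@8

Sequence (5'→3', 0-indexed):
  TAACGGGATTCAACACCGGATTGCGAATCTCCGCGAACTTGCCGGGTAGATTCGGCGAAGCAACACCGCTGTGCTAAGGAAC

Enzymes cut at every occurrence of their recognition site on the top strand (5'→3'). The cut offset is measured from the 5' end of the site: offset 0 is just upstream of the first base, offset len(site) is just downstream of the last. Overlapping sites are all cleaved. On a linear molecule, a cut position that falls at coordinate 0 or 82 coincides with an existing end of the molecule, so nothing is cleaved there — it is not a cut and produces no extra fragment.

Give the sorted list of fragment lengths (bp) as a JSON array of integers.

[1,2,7,7,9,10,10,11,11,14]

Per-enzyme occurrences:
  JekX (GATT, off=1): starts [6, 18, 48] → cuts [7, 19, 49]
  LmaX (CTTGCCGG, off=1): starts [37] → cuts [38]
  PtaII (GCGAA, off=4): starts [22, 32, 54] → cuts [26, 36, 58]
  DwuIX (CAACACCG, off=8): starts [10, 60] → cuts [18, 68]

Pooled cuts: [7, 18, 19, 26, 36, 38, 49, 58, 68]

Fragment lengths:
  [0,7): 7 bp
  [7,18): 11 bp
  [18,19): 1 bp
  [19,26): 7 bp
  [26,36): 10 bp
  [36,38): 2 bp
  [38,49): 11 bp
  [49,58): 9 bp
  [58,68): 10 bp
  [68,82): 14 bp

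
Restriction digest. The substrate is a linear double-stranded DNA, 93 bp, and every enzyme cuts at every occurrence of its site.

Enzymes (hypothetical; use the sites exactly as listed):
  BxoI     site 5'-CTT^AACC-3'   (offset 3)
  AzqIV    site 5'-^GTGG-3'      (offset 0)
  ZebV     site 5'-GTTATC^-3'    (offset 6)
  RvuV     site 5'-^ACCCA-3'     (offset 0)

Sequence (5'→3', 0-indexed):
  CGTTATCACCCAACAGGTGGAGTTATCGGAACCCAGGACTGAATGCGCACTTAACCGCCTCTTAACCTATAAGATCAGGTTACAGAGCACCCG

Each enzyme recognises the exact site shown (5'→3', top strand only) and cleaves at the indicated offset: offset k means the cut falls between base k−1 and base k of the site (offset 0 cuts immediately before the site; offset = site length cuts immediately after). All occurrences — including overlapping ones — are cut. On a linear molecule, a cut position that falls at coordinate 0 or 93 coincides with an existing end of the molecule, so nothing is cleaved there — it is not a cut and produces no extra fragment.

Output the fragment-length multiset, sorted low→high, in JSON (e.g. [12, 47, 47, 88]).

[3,7,9,11,11,22,30]

Site scan:
  BxoI (CTTAACC, off=3): starts [49, 60] → cuts [52, 63]
  AzqIV (GTGG, off=0): starts [16] → cuts [16]
  ZebV (GTTATC, off=6): starts [1, 21] → cuts [7, 27]
  RvuV (ACCCA, off=0): starts [7, 30] → cuts [7, 30]

All cut coordinates (distinct, sorted): [7, 16, 27, 30, 52, 63]

Fragment lengths:
  [0,7): 7 bp
  [7,16): 9 bp
  [16,27): 11 bp
  [27,30): 3 bp
  [30,52): 22 bp
  [52,63): 11 bp
  [63,93): 30 bp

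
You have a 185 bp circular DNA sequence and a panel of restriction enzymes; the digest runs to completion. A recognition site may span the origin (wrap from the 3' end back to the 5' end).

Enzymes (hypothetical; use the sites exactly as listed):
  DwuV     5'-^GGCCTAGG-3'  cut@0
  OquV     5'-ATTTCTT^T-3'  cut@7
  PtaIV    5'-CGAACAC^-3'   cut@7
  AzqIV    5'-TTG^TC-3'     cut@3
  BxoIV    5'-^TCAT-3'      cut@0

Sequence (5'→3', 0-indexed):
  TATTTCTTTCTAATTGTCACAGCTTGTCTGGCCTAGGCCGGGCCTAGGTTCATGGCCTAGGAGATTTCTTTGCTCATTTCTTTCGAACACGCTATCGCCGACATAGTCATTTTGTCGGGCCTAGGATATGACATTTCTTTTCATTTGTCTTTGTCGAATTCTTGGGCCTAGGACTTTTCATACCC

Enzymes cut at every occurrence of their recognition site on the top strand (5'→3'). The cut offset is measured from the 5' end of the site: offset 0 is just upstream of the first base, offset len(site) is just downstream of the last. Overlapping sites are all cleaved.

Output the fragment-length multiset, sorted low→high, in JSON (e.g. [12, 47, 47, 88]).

Scan for sites:
  DwuV (GGCCTAGG, off=0): starts [29, 40, 53, 117, 164] → cuts [29, 40, 53, 117, 164]
  OquV (ATTTCTTT, off=7): starts [1, 63, 75, 132] → cuts [8, 70, 82, 139]
  PtaIV (CGAACAC, off=7): starts [83] → cuts [90]
  AzqIV (TTGTC, off=3): starts [13, 23, 111, 144, 150] → cuts [16, 26, 114, 147, 153]
  BxoIV (TCAT, off=0): starts [49, 73, 106, 140, 177] → cuts [49, 73, 106, 140, 177]

Pooled cuts: [8, 16, 26, 29, 40, 49, 53, 70, 73, 82, 90, 106, 114, 117, 139, 140, 147, 153, 164, 177]

Fragment lengths:
  8→16: 8 bp
  16→26: 10 bp
  26→29: 3 bp
  29→40: 11 bp
  40→49: 9 bp
  49→53: 4 bp
  53→70: 17 bp
  70→73: 3 bp
  73→82: 9 bp
  82→90: 8 bp
  90→106: 16 bp
  106→114: 8 bp
  114→117: 3 bp
  117→139: 22 bp
  139→140: 1 bp
  140→147: 7 bp
  147→153: 6 bp
  153→164: 11 bp
  164→177: 13 bp
  177→8 (wrap): 185-177+8 = 16 bp

[1,3,3,3,4,6,7,8,8,8,9,9,10,11,11,13,16,16,17,22]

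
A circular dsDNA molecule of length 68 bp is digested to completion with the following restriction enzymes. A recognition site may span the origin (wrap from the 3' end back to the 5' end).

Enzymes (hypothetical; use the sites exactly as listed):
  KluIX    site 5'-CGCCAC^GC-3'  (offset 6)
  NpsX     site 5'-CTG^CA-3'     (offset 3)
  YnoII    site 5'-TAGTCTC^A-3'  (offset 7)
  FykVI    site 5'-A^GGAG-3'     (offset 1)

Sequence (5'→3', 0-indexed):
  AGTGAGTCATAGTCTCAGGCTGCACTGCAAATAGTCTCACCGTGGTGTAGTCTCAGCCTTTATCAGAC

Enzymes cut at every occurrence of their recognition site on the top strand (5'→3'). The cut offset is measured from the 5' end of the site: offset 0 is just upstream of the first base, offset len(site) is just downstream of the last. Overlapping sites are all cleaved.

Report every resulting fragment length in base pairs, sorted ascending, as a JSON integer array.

[5,6,11,16,30]

Per-enzyme occurrences:
  KluIX (CGCCACGC, off=6): no sites
  NpsX (CTGCA, off=3): starts [19, 24] → cuts [22, 27]
  YnoII (TAGTCTCA, off=7): starts [9, 31, 47] → cuts [16, 38, 54]
  FykVI (AGGAG, off=1): no sites

All cut coordinates (distinct, sorted): [16, 22, 27, 38, 54]

Fragment lengths:
  16→22: 6 bp
  22→27: 5 bp
  27→38: 11 bp
  38→54: 16 bp
  54→16 (wrap): 68-54+16 = 30 bp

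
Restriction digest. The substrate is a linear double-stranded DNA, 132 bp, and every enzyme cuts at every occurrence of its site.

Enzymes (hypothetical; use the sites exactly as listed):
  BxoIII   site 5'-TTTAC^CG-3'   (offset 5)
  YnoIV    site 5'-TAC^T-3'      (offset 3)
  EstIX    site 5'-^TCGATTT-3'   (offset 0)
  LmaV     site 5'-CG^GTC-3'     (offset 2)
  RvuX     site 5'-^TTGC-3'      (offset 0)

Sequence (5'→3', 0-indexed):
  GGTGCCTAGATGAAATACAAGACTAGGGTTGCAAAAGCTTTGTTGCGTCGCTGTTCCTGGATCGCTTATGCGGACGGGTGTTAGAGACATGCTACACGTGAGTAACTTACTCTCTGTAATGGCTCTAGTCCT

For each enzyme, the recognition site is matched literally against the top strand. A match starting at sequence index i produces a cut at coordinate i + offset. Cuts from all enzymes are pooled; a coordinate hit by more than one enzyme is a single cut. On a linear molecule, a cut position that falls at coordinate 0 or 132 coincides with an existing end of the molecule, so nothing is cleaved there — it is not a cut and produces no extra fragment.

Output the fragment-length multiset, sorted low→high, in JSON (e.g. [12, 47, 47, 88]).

Site scan:
  BxoIII (TTTACCG, off=5): no sites
  YnoIV (TACT, off=3): starts [107] → cuts [110]
  EstIX (TCGATTT, off=0): no sites
  LmaV (CGGTC, off=2): no sites
  RvuX (TTGC, off=0): starts [28, 42] → cuts [28, 42]

Pooled cuts: [28, 42, 110]

Fragment lengths:
  [0,28): 28 bp
  [28,42): 14 bp
  [42,110): 68 bp
  [110,132): 22 bp

[14,22,28,68]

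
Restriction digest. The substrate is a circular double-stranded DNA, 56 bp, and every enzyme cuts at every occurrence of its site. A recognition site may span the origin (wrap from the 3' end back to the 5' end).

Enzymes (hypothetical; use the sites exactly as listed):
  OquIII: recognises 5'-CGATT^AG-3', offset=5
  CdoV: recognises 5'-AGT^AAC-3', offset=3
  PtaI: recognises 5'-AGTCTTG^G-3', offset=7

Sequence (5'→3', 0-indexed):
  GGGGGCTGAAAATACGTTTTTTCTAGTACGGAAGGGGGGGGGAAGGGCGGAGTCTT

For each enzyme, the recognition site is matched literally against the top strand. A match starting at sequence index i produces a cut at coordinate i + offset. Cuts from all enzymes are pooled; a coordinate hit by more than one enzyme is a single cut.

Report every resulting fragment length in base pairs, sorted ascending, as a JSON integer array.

[56]

Site scan:
  OquIII (CGATTAG, off=5): no sites
  CdoV (AGTAAC, off=3): no sites
  PtaI (AGTCTTGG, off=7): starts [50] → cuts [1]

Pooled cuts: [1]

Fragments:
  1→1 (wrap): 56-1+1 = 56 bp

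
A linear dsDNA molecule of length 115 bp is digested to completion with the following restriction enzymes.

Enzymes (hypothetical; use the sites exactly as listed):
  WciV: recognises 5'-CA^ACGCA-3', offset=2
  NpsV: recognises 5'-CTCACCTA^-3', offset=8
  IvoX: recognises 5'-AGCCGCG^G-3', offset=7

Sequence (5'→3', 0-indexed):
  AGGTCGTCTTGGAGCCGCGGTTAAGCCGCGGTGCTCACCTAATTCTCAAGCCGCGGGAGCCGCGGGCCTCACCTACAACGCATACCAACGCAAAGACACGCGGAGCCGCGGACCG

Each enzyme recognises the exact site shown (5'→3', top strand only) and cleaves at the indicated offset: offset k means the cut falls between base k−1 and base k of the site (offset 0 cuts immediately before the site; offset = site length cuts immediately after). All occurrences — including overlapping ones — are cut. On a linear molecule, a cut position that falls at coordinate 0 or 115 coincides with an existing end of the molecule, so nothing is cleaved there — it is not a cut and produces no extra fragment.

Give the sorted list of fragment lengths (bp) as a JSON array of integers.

Site scan:
  WciV CAACGCA/2: at [75, 85] ⇒ [77, 87]
  NpsV CTCACCTA/8: at [33, 67] ⇒ [41, 75]
  IvoX AGCCGCGG/7: at [12, 23, 48, 57, 103] ⇒ [19, 30, 55, 64, 110]

All cut coordinates (distinct, sorted): [19, 30, 41, 55, 64, 75, 77, 87, 110]

Fragments:
  [0,19): 19 bp
  [19,30): 11 bp
  [30,41): 11 bp
  [41,55): 14 bp
  [55,64): 9 bp
  [64,75): 11 bp
  [75,77): 2 bp
  [77,87): 10 bp
  [87,110): 23 bp
  [110,115): 5 bp

[2,5,9,10,11,11,11,14,19,23]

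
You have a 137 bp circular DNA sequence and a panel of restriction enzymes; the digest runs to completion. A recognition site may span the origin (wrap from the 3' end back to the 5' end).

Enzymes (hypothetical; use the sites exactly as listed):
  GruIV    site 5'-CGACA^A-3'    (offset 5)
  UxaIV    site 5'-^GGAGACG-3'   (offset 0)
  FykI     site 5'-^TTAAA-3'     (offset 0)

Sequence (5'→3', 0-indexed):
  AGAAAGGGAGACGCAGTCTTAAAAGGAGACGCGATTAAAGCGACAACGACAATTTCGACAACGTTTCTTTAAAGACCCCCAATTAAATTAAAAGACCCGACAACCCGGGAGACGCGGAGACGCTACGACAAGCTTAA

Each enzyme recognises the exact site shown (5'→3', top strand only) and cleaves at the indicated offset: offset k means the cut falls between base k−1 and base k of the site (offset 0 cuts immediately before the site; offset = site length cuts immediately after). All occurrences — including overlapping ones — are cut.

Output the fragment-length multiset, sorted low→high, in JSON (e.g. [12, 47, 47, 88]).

Scan for sites:
  GruIV (CGACAA, off=5): starts [40, 46, 55, 97, 125] → cuts [45, 51, 60, 102, 130]
  UxaIV (GGAGACG, off=0): starts [6, 24, 107, 115] → cuts [6, 24, 107, 115]
  FykI (TTAAA, off=0): starts [18, 34, 68, 82, 87, 133] → cuts [18, 34, 68, 82, 87, 133]

All cut coordinates (distinct, sorted): [6, 18, 24, 34, 45, 51, 60, 68, 82, 87, 102, 107, 115, 130, 133]

Fragments:
  6→18: 12 bp
  18→24: 6 bp
  24→34: 10 bp
  34→45: 11 bp
  45→51: 6 bp
  51→60: 9 bp
  60→68: 8 bp
  68→82: 14 bp
  82→87: 5 bp
  87→102: 15 bp
  102→107: 5 bp
  107→115: 8 bp
  115→130: 15 bp
  130→133: 3 bp
  133→6 (wrap): 137-133+6 = 10 bp

[3,5,5,6,6,8,8,9,10,10,11,12,14,15,15]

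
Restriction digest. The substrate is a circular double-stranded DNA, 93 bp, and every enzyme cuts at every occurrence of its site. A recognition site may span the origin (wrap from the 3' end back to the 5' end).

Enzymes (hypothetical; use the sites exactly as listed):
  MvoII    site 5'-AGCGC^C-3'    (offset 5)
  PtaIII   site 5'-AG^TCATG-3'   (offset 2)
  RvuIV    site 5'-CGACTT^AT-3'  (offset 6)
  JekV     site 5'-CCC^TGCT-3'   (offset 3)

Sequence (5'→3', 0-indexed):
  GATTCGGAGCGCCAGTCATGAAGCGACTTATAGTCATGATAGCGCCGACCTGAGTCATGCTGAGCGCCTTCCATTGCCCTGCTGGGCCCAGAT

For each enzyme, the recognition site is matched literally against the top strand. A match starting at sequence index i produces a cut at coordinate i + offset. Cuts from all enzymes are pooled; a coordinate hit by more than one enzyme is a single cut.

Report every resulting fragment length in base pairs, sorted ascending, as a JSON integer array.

[3,4,9,12,12,13,14,26]

Scan for sites:
  MvoII AGCGCC/5: at [7, 40, 62] ⇒ [12, 45, 67]
  PtaIII AGTCATG/2: at [13, 31, 52] ⇒ [15, 33, 54]
  RvuIV CGACTTAT/6: at [23] ⇒ [29]
  JekV CCCTGCT/3: at [76] ⇒ [79]

Pooled cuts: [12, 15, 29, 33, 45, 54, 67, 79]

Fragment lengths:
  12→15: 3 bp
  15→29: 14 bp
  29→33: 4 bp
  33→45: 12 bp
  45→54: 9 bp
  54→67: 13 bp
  67→79: 12 bp
  79→12 (wrap): 93-79+12 = 26 bp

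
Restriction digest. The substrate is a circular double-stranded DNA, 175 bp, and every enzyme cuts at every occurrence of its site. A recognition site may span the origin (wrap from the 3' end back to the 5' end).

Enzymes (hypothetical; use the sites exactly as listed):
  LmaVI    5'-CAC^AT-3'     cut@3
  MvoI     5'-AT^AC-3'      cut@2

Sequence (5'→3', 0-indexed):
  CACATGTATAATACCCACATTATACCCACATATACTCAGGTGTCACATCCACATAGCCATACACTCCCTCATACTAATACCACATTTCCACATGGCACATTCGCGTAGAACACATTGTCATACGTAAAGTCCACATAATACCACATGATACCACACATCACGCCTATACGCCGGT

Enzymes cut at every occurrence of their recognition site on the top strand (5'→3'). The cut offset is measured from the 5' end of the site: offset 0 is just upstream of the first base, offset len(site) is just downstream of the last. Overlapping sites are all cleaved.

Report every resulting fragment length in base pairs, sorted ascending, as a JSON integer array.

Site scan:
  LmaVI CACAT/3: at [0, 15, 26, 43, 49, 80, 88, 95, 110, 131, 141, 153] ⇒ [3, 18, 29, 46, 52, 83, 91, 98, 113, 134, 144, 156]
  MvoI ATAC/2: at [10, 21, 31, 58, 70, 76, 119, 137, 147, 165] ⇒ [12, 23, 33, 60, 72, 78, 121, 139, 149, 167]

All cut coordinates (distinct, sorted): [3, 12, 18, 23, 29, 33, 46, 52, 60, 72, 78, 83, 91, 98, 113, 121, 134, 139, 144, 149, 156, 167]

Fragments:
  3→12: 9 bp
  12→18: 6 bp
  18→23: 5 bp
  23→29: 6 bp
  29→33: 4 bp
  33→46: 13 bp
  46→52: 6 bp
  52→60: 8 bp
  60→72: 12 bp
  72→78: 6 bp
  78→83: 5 bp
  83→91: 8 bp
  91→98: 7 bp
  98→113: 15 bp
  113→121: 8 bp
  121→134: 13 bp
  134→139: 5 bp
  139→144: 5 bp
  144→149: 5 bp
  149→156: 7 bp
  156→167: 11 bp
  167→3 (wrap): 175-167+3 = 11 bp

[4,5,5,5,5,5,6,6,6,6,7,7,8,8,8,9,11,11,12,13,13,15]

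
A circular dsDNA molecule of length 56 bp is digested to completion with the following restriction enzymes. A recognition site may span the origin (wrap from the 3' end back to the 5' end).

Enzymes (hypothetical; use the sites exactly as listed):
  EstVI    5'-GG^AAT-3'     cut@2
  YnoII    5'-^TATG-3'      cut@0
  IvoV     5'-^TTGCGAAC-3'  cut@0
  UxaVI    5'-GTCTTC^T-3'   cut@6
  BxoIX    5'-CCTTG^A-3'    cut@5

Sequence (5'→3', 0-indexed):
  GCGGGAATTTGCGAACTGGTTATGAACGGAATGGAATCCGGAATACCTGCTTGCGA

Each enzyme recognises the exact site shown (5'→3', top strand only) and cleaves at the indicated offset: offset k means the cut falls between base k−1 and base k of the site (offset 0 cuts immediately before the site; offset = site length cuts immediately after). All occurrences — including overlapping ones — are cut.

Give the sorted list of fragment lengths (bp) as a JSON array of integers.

Scan for sites:
  EstVI (GGAAT, off=2): starts [3, 27, 32, 39] → cuts [5, 29, 34, 41]
  YnoII (TATG, off=0): starts [20] → cuts [20]
  IvoV (TTGCGAAC, off=0): starts [8] → cuts [8]
  UxaVI (GTCTTCT, off=6): no sites
  BxoIX (CCTTGA, off=5): no sites

Pooled cuts: [5, 8, 20, 29, 34, 41]

Fragment lengths:
  5→8: 3 bp
  8→20: 12 bp
  20→29: 9 bp
  29→34: 5 bp
  34→41: 7 bp
  41→5 (wrap): 56-41+5 = 20 bp

[3,5,7,9,12,20]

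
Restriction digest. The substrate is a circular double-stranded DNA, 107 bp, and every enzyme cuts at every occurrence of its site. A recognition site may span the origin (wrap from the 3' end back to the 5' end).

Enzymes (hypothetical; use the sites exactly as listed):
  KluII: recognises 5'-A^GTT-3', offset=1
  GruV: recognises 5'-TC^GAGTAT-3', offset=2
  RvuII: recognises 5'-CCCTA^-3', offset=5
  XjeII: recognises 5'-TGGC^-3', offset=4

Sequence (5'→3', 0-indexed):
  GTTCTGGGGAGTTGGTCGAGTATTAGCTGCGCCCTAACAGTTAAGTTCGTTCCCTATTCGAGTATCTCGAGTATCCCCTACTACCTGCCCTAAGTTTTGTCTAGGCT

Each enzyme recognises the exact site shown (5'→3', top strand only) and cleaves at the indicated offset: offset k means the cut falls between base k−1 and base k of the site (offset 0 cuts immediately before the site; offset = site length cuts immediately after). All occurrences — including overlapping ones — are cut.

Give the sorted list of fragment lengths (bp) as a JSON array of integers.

[1,3,3,5,7,9,12,12,12,19,24]

Scan for sites:
  KluII AGTT/1: at [9, 38, 43, 92] ⇒ [10, 39, 44, 93]
  GruV TCGAGTAT/2: at [15, 57, 66] ⇒ [17, 59, 68]
  RvuII CCCTA/5: at [31, 51, 75, 87] ⇒ [36, 56, 80, 92]
  XjeII (TGGC, off=4): no sites

Pooled cuts: [10, 17, 36, 39, 44, 56, 59, 68, 80, 92, 93]

Fragment lengths:
  10→17: 7 bp
  17→36: 19 bp
  36→39: 3 bp
  39→44: 5 bp
  44→56: 12 bp
  56→59: 3 bp
  59→68: 9 bp
  68→80: 12 bp
  80→92: 12 bp
  92→93: 1 bp
  93→10 (wrap): 107-93+10 = 24 bp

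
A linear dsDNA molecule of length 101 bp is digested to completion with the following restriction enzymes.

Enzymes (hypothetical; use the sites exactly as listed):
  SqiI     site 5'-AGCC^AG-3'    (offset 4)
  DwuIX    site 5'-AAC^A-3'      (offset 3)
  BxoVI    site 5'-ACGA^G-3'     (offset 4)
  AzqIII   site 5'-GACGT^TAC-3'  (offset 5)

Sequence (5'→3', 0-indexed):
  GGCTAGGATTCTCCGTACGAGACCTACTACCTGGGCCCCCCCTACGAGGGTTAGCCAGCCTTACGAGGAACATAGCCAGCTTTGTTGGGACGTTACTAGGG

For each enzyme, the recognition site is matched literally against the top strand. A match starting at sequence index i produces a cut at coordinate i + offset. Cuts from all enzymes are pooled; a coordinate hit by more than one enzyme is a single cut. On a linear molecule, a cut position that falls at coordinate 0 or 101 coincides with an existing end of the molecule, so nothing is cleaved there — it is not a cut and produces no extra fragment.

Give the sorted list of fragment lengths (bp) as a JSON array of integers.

Site scan:
  SqiI AGCCAG/4: at [52, 73] ⇒ [56, 77]
  DwuIX AACA/3: at [68] ⇒ [71]
  BxoVI ACGAG/4: at [16, 43, 62] ⇒ [20, 47, 66]
  AzqIII GACGTTAC/5: at [88] ⇒ [93]

Pooled cuts: [20, 47, 56, 66, 71, 77, 93]

Fragments:
  [0,20): 20 bp
  [20,47): 27 bp
  [47,56): 9 bp
  [56,66): 10 bp
  [66,71): 5 bp
  [71,77): 6 bp
  [77,93): 16 bp
  [93,101): 8 bp

[5,6,8,9,10,16,20,27]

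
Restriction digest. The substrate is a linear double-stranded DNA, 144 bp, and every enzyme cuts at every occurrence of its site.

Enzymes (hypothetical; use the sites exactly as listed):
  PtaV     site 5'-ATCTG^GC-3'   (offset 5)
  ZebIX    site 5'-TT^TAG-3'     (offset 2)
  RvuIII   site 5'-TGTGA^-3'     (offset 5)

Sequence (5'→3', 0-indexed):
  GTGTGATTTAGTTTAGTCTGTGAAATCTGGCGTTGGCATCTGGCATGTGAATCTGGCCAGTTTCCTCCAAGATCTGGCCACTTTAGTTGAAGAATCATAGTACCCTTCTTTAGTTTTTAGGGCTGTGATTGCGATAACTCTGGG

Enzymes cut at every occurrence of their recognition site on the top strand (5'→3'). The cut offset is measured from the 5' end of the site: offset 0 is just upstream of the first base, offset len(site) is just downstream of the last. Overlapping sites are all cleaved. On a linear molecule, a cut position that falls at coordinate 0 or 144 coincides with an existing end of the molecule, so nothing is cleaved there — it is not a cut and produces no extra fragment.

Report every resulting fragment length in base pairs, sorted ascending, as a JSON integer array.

Per-enzyme occurrences:
  PtaV (ATCTGGC, off=5): starts [24, 37, 50, 71] → cuts [29, 42, 55, 76]
  ZebIX (TTTAG, off=2): starts [6, 11, 81, 108, 115] → cuts [8, 13, 83, 110, 117]
  RvuIII (TGTGA, off=5): starts [1, 18, 45, 123] → cuts [6, 23, 50, 128]

Pooled cuts: [6, 8, 13, 23, 29, 42, 50, 55, 76, 83, 110, 117, 128]

Fragments:
  [0,6): 6 bp
  [6,8): 2 bp
  [8,13): 5 bp
  [13,23): 10 bp
  [23,29): 6 bp
  [29,42): 13 bp
  [42,50): 8 bp
  [50,55): 5 bp
  [55,76): 21 bp
  [76,83): 7 bp
  [83,110): 27 bp
  [110,117): 7 bp
  [117,128): 11 bp
  [128,144): 16 bp

[2,5,5,6,6,7,7,8,10,11,13,16,21,27]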